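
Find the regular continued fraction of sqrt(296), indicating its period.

[17; (4, 1, 7, 1, 4, 34)]

Write x_i = (sqrt(296) + m_i)/d_i with (m_0, d_0) = (0, 1). a_0 = floor(sqrt(296)) = 17, since 17^2 = 289 <= 296 < 324 = 18^2.
Iterate m_{i+1} = d_i*a_i - m_i, d_{i+1} = (296 - m_{i+1}^2)/d_i, a_{i+1} = floor((a_0 + m_{i+1})/d_{i+1}):
  m_1 = 1*17 - 0 = 17, d_1 = (296 - 17^2)/1 = 7/1 = 7, a_1 = floor((17 + 17)/7) = 4.
  m_2 = 7*4 - 17 = 11, d_2 = (296 - 11^2)/7 = 175/7 = 25, a_2 = floor((17 + 11)/25) = 1.
  m_3 = 25*1 - 11 = 14, d_3 = (296 - 14^2)/25 = 100/25 = 4, a_3 = floor((17 + 14)/4) = 7.
  m_4 = 4*7 - 14 = 14, d_4 = (296 - 14^2)/4 = 100/4 = 25, a_4 = floor((17 + 14)/25) = 1.
  m_5 = 25*1 - 14 = 11, d_5 = (296 - 11^2)/25 = 175/25 = 7, a_5 = floor((17 + 11)/7) = 4.
  m_6 = 7*4 - 11 = 17, d_6 = (296 - 17^2)/7 = 7/7 = 1, a_6 = floor((17 + 17)/1) = 34.
  m_7 = 1*34 - 17 = 17, d_7 = (296 - 17^2)/1 = 7/1 = 7: (m_7, d_7) = (m_1, d_1) = (17, 7), so from here the quotients repeat a_1, ..., a_6; the period length is 6.
Hence the expansion of sqrt(296) is a_0 = 17 followed by the repeating block 4, 1, 7, 1, 4, 34 (period 6).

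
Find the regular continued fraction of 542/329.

[1; 1, 1, 1, 5, 9, 2]

Run the Euclidean algorithm on 542 and 329; the successive quotients are the partial quotients a_0, a_1, ... (each step inverts the fractional part left over by the previous one):
  542 = 1*329 + 213, so a_0 = 1.
  329 = 1*213 + 116, so a_1 = 1.
  213 = 1*116 + 97, so a_2 = 1.
  116 = 1*97 + 19, so a_3 = 1.
  97 = 5*19 + 2, so a_4 = 5.
  19 = 9*2 + 1, so a_5 = 9.
  2 = 2*1 + 0, so a_6 = 2.
The remainder reaches 0 after 7 divisions, so the expansion has 7 partial quotients, read off in order.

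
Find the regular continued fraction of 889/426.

[2; 11, 1, 1, 18]

Run the Euclidean algorithm on 889 and 426; the successive quotients are the partial quotients a_0, a_1, ... (each step inverts the fractional part left over by the previous one):
  889 = 2*426 + 37, so a_0 = 2.
  426 = 11*37 + 19, so a_1 = 11.
  37 = 1*19 + 18, so a_2 = 1.
  19 = 1*18 + 1, so a_3 = 1.
  18 = 18*1 + 0, so a_4 = 18.
The remainder reaches 0 after 5 divisions, so the expansion has 5 partial quotients, read off in order.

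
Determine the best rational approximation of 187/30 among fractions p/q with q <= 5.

25/4

Expand x = 187/30 as a continued fraction with the Euclidean algorithm:
  187 = 6*30 + 7, so a_0 = 6.
  30 = 4*7 + 2, so a_1 = 4.
  7 = 3*2 + 1, so a_2 = 3.
  2 = 2*1 + 0, so a_3 = 2.
so x = [6; 4, 3, 2].
Convergents (p_i = a_i*p_{i-1} + p_{i-2}, q_i = a_i*q_{i-1} + q_{i-2} with p_{-2}=0, p_{-1}=1, q_{-2}=1, q_{-1}=0), until the denominator exceeds 5:
  i=0: a_0=6, p_0 = 6*1 + 0 = 6, q_0 = 6*0 + 1 = 1.
  i=1: a_1=4, p_1 = 4*6 + 1 = 25, q_1 = 4*1 + 0 = 4.
  i=2: a_2=3, p_2 = 3*25 + 6 = 81, q_2 = 3*4 + 1 = 13.
q_2 = 13 > 5, so the last convergent with denominator <= 5 is p_1/q_1 = 25/4.
The closest fraction with denominator <= 5 is either p_1/q_1 or the intermediate fraction (k*p_1 + p_0)/(k*q_1 + q_0) with the largest k >= 1 whose denominator stays <= 5; these approach x as k grows, and every other convergent or intermediate fraction in range is farther away.
Largest k: floor((5 - q_0)/q_1) = floor((5 - 1)/4) = 1.
That gives (1*25 + 6)/(1*4 + 1) = 31/5.
Compare the errors: |x - 25/4| = |187*4 - 25*30|/(30*4) = 2/120, and |x - 31/5| = |187*5 - 31*30|/(30*5) = 5/150.
Cross-multiplying, 2*150 = 300 < 600 = 5*120, so 2/120 is smaller: the convergent 25/4 is closer to x than 31/5.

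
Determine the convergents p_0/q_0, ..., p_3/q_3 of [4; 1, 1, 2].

4/1, 5/1, 9/2, 23/5

Using the convergent recurrence p_i = a_i*p_{i-1} + p_{i-2}, q_i = a_i*q_{i-1} + q_{i-2} with p_{-2}=0, p_{-1}=1, q_{-2}=1, q_{-1}=0:
  i=0: a_0=4, p_0 = 4*1 + 0 = 4, q_0 = 4*0 + 1 = 1.
  i=1: a_1=1, p_1 = 1*4 + 1 = 5, q_1 = 1*1 + 0 = 1.
  i=2: a_2=1, p_2 = 1*5 + 4 = 9, q_2 = 1*1 + 1 = 2.
  i=3: a_3=2, p_3 = 2*9 + 5 = 23, q_3 = 2*2 + 1 = 5.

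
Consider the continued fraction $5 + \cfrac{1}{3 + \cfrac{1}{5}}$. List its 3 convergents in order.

5/1, 16/3, 85/16

Using the convergent recurrence p_i = a_i*p_{i-1} + p_{i-2}, q_i = a_i*q_{i-1} + q_{i-2} with p_{-2}=0, p_{-1}=1, q_{-2}=1, q_{-1}=0:
  i=0: a_0=5, p_0 = 5*1 + 0 = 5, q_0 = 5*0 + 1 = 1.
  i=1: a_1=3, p_1 = 3*5 + 1 = 16, q_1 = 3*1 + 0 = 3.
  i=2: a_2=5, p_2 = 5*16 + 5 = 85, q_2 = 5*3 + 1 = 16.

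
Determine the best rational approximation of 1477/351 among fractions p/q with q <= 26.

Expand x = 1477/351 as a continued fraction with the Euclidean algorithm:
  1477 = 4*351 + 73, so a_0 = 4.
  351 = 4*73 + 59, so a_1 = 4.
  73 = 1*59 + 14, so a_2 = 1.
  59 = 4*14 + 3, so a_3 = 4.
  14 = 4*3 + 2, so a_4 = 4.
  3 = 1*2 + 1, so a_5 = 1.
  2 = 2*1 + 0, so a_6 = 2.
so x = [4; 4, 1, 4, 4, 1, 2].
Convergents (p_i = a_i*p_{i-1} + p_{i-2}, q_i = a_i*q_{i-1} + q_{i-2} with p_{-2}=0, p_{-1}=1, q_{-2}=1, q_{-1}=0), until the denominator exceeds 26:
  i=0: a_0=4, p_0 = 4*1 + 0 = 4, q_0 = 4*0 + 1 = 1.
  i=1: a_1=4, p_1 = 4*4 + 1 = 17, q_1 = 4*1 + 0 = 4.
  i=2: a_2=1, p_2 = 1*17 + 4 = 21, q_2 = 1*4 + 1 = 5.
  i=3: a_3=4, p_3 = 4*21 + 17 = 101, q_3 = 4*5 + 4 = 24.
  i=4: a_4=4, p_4 = 4*101 + 21 = 425, q_4 = 4*24 + 5 = 101.
q_4 = 101 > 26, so the last convergent with denominator <= 26 is p_3/q_3 = 101/24.
The closest fraction with denominator <= 26 is either p_3/q_3 or the intermediate fraction (k*p_3 + p_2)/(k*q_3 + q_2) with the largest k >= 1 whose denominator stays <= 26; these approach x as k grows, and every other convergent or intermediate fraction in range is farther away.
Largest k: floor((26 - q_2)/q_3) = floor((26 - 5)/24) = 0.
Since k = 0, no intermediate fraction beyond p_3/q_3 has denominator <= 26, so the convergent 101/24 is the closest (its error is |1477*24 - 101*351|/(351*24) = 3/8424).

101/24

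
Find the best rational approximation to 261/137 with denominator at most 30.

Expand x = 261/137 as a continued fraction with the Euclidean algorithm:
  261 = 1*137 + 124, so a_0 = 1.
  137 = 1*124 + 13, so a_1 = 1.
  124 = 9*13 + 7, so a_2 = 9.
  13 = 1*7 + 6, so a_3 = 1.
  7 = 1*6 + 1, so a_4 = 1.
  6 = 6*1 + 0, so a_5 = 6.
so x = [1; 1, 9, 1, 1, 6].
Convergents (p_i = a_i*p_{i-1} + p_{i-2}, q_i = a_i*q_{i-1} + q_{i-2} with p_{-2}=0, p_{-1}=1, q_{-2}=1, q_{-1}=0), until the denominator exceeds 30:
  i=0: a_0=1, p_0 = 1*1 + 0 = 1, q_0 = 1*0 + 1 = 1.
  i=1: a_1=1, p_1 = 1*1 + 1 = 2, q_1 = 1*1 + 0 = 1.
  i=2: a_2=9, p_2 = 9*2 + 1 = 19, q_2 = 9*1 + 1 = 10.
  i=3: a_3=1, p_3 = 1*19 + 2 = 21, q_3 = 1*10 + 1 = 11.
  i=4: a_4=1, p_4 = 1*21 + 19 = 40, q_4 = 1*11 + 10 = 21.
  i=5: a_5=6, p_5 = 6*40 + 21 = 261, q_5 = 6*21 + 11 = 137.
q_5 = 137 > 30, so the last convergent with denominator <= 30 is p_4/q_4 = 40/21.
The closest fraction with denominator <= 30 is either p_4/q_4 or the intermediate fraction (k*p_4 + p_3)/(k*q_4 + q_3) with the largest k >= 1 whose denominator stays <= 30; these approach x as k grows, and every other convergent or intermediate fraction in range is farther away.
Largest k: floor((30 - q_3)/q_4) = floor((30 - 11)/21) = 0.
Since k = 0, no intermediate fraction beyond p_4/q_4 has denominator <= 30, so the convergent 40/21 is the closest (its error is |261*21 - 40*137|/(137*21) = 1/2877).

40/21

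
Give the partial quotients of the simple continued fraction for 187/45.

[4; 6, 2, 3]

Run the Euclidean algorithm on 187 and 45; the successive quotients are the partial quotients a_0, a_1, ... (each step inverts the fractional part left over by the previous one):
  187 = 4*45 + 7, so a_0 = 4.
  45 = 6*7 + 3, so a_1 = 6.
  7 = 2*3 + 1, so a_2 = 2.
  3 = 3*1 + 0, so a_3 = 3.
The remainder reaches 0 after 4 divisions, so the expansion has 4 partial quotients, read off in order.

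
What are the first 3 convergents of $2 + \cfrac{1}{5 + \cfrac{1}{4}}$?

Using the convergent recurrence p_i = a_i*p_{i-1} + p_{i-2}, q_i = a_i*q_{i-1} + q_{i-2} with p_{-2}=0, p_{-1}=1, q_{-2}=1, q_{-1}=0:
  i=0: a_0=2, p_0 = 2*1 + 0 = 2, q_0 = 2*0 + 1 = 1.
  i=1: a_1=5, p_1 = 5*2 + 1 = 11, q_1 = 5*1 + 0 = 5.
  i=2: a_2=4, p_2 = 4*11 + 2 = 46, q_2 = 4*5 + 1 = 21.

2/1, 11/5, 46/21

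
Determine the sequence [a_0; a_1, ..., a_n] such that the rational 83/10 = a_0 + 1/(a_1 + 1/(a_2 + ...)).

[8; 3, 3]

Run the Euclidean algorithm on 83 and 10; the successive quotients are the partial quotients a_0, a_1, ... (each step inverts the fractional part left over by the previous one):
  83 = 8*10 + 3, so a_0 = 8.
  10 = 3*3 + 1, so a_1 = 3.
  3 = 3*1 + 0, so a_2 = 3.
The remainder reaches 0 after 3 divisions, so the expansion has 3 partial quotients, read off in order.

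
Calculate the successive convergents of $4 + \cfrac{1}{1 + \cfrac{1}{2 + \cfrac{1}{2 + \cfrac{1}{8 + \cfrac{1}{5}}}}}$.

Using the convergent recurrence p_i = a_i*p_{i-1} + p_{i-2}, q_i = a_i*q_{i-1} + q_{i-2} with p_{-2}=0, p_{-1}=1, q_{-2}=1, q_{-1}=0:
  i=0: a_0=4, p_0 = 4*1 + 0 = 4, q_0 = 4*0 + 1 = 1.
  i=1: a_1=1, p_1 = 1*4 + 1 = 5, q_1 = 1*1 + 0 = 1.
  i=2: a_2=2, p_2 = 2*5 + 4 = 14, q_2 = 2*1 + 1 = 3.
  i=3: a_3=2, p_3 = 2*14 + 5 = 33, q_3 = 2*3 + 1 = 7.
  i=4: a_4=8, p_4 = 8*33 + 14 = 278, q_4 = 8*7 + 3 = 59.
  i=5: a_5=5, p_5 = 5*278 + 33 = 1423, q_5 = 5*59 + 7 = 302.

4/1, 5/1, 14/3, 33/7, 278/59, 1423/302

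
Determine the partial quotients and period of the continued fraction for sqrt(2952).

[54; (3, 108)]

Write x_i = (sqrt(2952) + m_i)/d_i with (m_0, d_0) = (0, 1). a_0 = floor(sqrt(2952)) = 54, since 54^2 = 2916 <= 2952 < 3025 = 55^2.
Iterate m_{i+1} = d_i*a_i - m_i, d_{i+1} = (2952 - m_{i+1}^2)/d_i, a_{i+1} = floor((a_0 + m_{i+1})/d_{i+1}):
  m_1 = 1*54 - 0 = 54, d_1 = (2952 - 54^2)/1 = 36/1 = 36, a_1 = floor((54 + 54)/36) = 3.
  m_2 = 36*3 - 54 = 54, d_2 = (2952 - 54^2)/36 = 36/36 = 1, a_2 = floor((54 + 54)/1) = 108.
  m_3 = 1*108 - 54 = 54, d_3 = (2952 - 54^2)/1 = 36/1 = 36: (m_3, d_3) = (m_1, d_1) = (54, 36), so from here the quotients repeat a_1, a_2; the period length is 2.
Hence the expansion of sqrt(2952) is a_0 = 54 followed by the repeating block 3, 108 (period 2).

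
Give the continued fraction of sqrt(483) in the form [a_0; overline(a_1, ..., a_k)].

Write x_i = (sqrt(483) + m_i)/d_i with (m_0, d_0) = (0, 1). a_0 = floor(sqrt(483)) = 21, since 21^2 = 441 <= 483 < 484 = 22^2.
Iterate m_{i+1} = d_i*a_i - m_i, d_{i+1} = (483 - m_{i+1}^2)/d_i, a_{i+1} = floor((a_0 + m_{i+1})/d_{i+1}):
  m_1 = 1*21 - 0 = 21, d_1 = (483 - 21^2)/1 = 42/1 = 42, a_1 = floor((21 + 21)/42) = 1.
  m_2 = 42*1 - 21 = 21, d_2 = (483 - 21^2)/42 = 42/42 = 1, a_2 = floor((21 + 21)/1) = 42.
  m_3 = 1*42 - 21 = 21, d_3 = (483 - 21^2)/1 = 42/1 = 42: (m_3, d_3) = (m_1, d_1) = (21, 42), so from here the quotients repeat a_1, a_2; the period length is 2.
Hence the expansion of sqrt(483) is a_0 = 21 followed by the repeating block 1, 42 (period 2).

[21; overline(1, 42)]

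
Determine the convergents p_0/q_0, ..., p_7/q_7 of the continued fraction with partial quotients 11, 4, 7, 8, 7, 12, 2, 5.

Using the convergent recurrence p_i = a_i*p_{i-1} + p_{i-2}, q_i = a_i*q_{i-1} + q_{i-2} with p_{-2}=0, p_{-1}=1, q_{-2}=1, q_{-1}=0:
  i=0: a_0=11, p_0 = 11*1 + 0 = 11, q_0 = 11*0 + 1 = 1.
  i=1: a_1=4, p_1 = 4*11 + 1 = 45, q_1 = 4*1 + 0 = 4.
  i=2: a_2=7, p_2 = 7*45 + 11 = 326, q_2 = 7*4 + 1 = 29.
  i=3: a_3=8, p_3 = 8*326 + 45 = 2653, q_3 = 8*29 + 4 = 236.
  i=4: a_4=7, p_4 = 7*2653 + 326 = 18897, q_4 = 7*236 + 29 = 1681.
  i=5: a_5=12, p_5 = 12*18897 + 2653 = 229417, q_5 = 12*1681 + 236 = 20408.
  i=6: a_6=2, p_6 = 2*229417 + 18897 = 477731, q_6 = 2*20408 + 1681 = 42497.
  i=7: a_7=5, p_7 = 5*477731 + 229417 = 2618072, q_7 = 5*42497 + 20408 = 232893.

11/1, 45/4, 326/29, 2653/236, 18897/1681, 229417/20408, 477731/42497, 2618072/232893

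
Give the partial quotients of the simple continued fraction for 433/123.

Run the Euclidean algorithm on 433 and 123; the successive quotients are the partial quotients a_0, a_1, ... (each step inverts the fractional part left over by the previous one):
  433 = 3*123 + 64, so a_0 = 3.
  123 = 1*64 + 59, so a_1 = 1.
  64 = 1*59 + 5, so a_2 = 1.
  59 = 11*5 + 4, so a_3 = 11.
  5 = 1*4 + 1, so a_4 = 1.
  4 = 4*1 + 0, so a_5 = 4.
The remainder reaches 0 after 6 divisions, so the expansion has 6 partial quotients, read off in order.

[3; 1, 1, 11, 1, 4]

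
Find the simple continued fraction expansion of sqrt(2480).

Write x_i = (sqrt(2480) + m_i)/d_i with (m_0, d_0) = (0, 1). a_0 = floor(sqrt(2480)) = 49, since 49^2 = 2401 <= 2480 < 2500 = 50^2.
Iterate m_{i+1} = d_i*a_i - m_i, d_{i+1} = (2480 - m_{i+1}^2)/d_i, a_{i+1} = floor((a_0 + m_{i+1})/d_{i+1}):
  m_1 = 1*49 - 0 = 49, d_1 = (2480 - 49^2)/1 = 79/1 = 79, a_1 = floor((49 + 49)/79) = 1.
  m_2 = 79*1 - 49 = 30, d_2 = (2480 - 30^2)/79 = 1580/79 = 20, a_2 = floor((49 + 30)/20) = 3.
  m_3 = 20*3 - 30 = 30, d_3 = (2480 - 30^2)/20 = 1580/20 = 79, a_3 = floor((49 + 30)/79) = 1.
  m_4 = 79*1 - 30 = 49, d_4 = (2480 - 49^2)/79 = 79/79 = 1, a_4 = floor((49 + 49)/1) = 98.
  m_5 = 1*98 - 49 = 49, d_5 = (2480 - 49^2)/1 = 79/1 = 79: (m_5, d_5) = (m_1, d_1) = (49, 79), so from here the quotients repeat a_1, ..., a_4; the period length is 4.
Hence the expansion of sqrt(2480) is a_0 = 49 followed by the repeating block 1, 3, 1, 98 (period 4).

[49; (1, 3, 1, 98)]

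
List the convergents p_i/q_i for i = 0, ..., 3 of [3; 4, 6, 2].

3/1, 13/4, 81/25, 175/54

Using the convergent recurrence p_i = a_i*p_{i-1} + p_{i-2}, q_i = a_i*q_{i-1} + q_{i-2} with p_{-2}=0, p_{-1}=1, q_{-2}=1, q_{-1}=0:
  i=0: a_0=3, p_0 = 3*1 + 0 = 3, q_0 = 3*0 + 1 = 1.
  i=1: a_1=4, p_1 = 4*3 + 1 = 13, q_1 = 4*1 + 0 = 4.
  i=2: a_2=6, p_2 = 6*13 + 3 = 81, q_2 = 6*4 + 1 = 25.
  i=3: a_3=2, p_3 = 2*81 + 13 = 175, q_3 = 2*25 + 4 = 54.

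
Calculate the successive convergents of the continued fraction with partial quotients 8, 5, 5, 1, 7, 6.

Using the convergent recurrence p_i = a_i*p_{i-1} + p_{i-2}, q_i = a_i*q_{i-1} + q_{i-2} with p_{-2}=0, p_{-1}=1, q_{-2}=1, q_{-1}=0:
  i=0: a_0=8, p_0 = 8*1 + 0 = 8, q_0 = 8*0 + 1 = 1.
  i=1: a_1=5, p_1 = 5*8 + 1 = 41, q_1 = 5*1 + 0 = 5.
  i=2: a_2=5, p_2 = 5*41 + 8 = 213, q_2 = 5*5 + 1 = 26.
  i=3: a_3=1, p_3 = 1*213 + 41 = 254, q_3 = 1*26 + 5 = 31.
  i=4: a_4=7, p_4 = 7*254 + 213 = 1991, q_4 = 7*31 + 26 = 243.
  i=5: a_5=6, p_5 = 6*1991 + 254 = 12200, q_5 = 6*243 + 31 = 1489.

8/1, 41/5, 213/26, 254/31, 1991/243, 12200/1489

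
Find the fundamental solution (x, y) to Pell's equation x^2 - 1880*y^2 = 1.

First expand sqrt(1880) as a continued fraction. With x_i = (sqrt(1880) + m_i)/d_i and (m_0, d_0) = (0, 1): a_0 = floor(sqrt(1880)) = 43, since 43^2 = 1849 <= 1880 < 1936 = 44^2.
Iterate m_{i+1} = d_i*a_i - m_i, d_{i+1} = (1880 - m_{i+1}^2)/d_i, a_{i+1} = floor((a_0 + m_{i+1})/d_{i+1}):
  m_1 = 1*43 - 0 = 43, d_1 = (1880 - 43^2)/1 = 31/1 = 31, a_1 = floor((43 + 43)/31) = 2.
  m_2 = 31*2 - 43 = 19, d_2 = (1880 - 19^2)/31 = 1519/31 = 49, a_2 = floor((43 + 19)/49) = 1.
  m_3 = 49*1 - 19 = 30, d_3 = (1880 - 30^2)/49 = 980/49 = 20, a_3 = floor((43 + 30)/20) = 3.
  m_4 = 20*3 - 30 = 30, d_4 = (1880 - 30^2)/20 = 980/20 = 49, a_4 = floor((43 + 30)/49) = 1.
  m_5 = 49*1 - 30 = 19, d_5 = (1880 - 19^2)/49 = 1519/49 = 31, a_5 = floor((43 + 19)/31) = 2.
  m_6 = 31*2 - 19 = 43, d_6 = (1880 - 43^2)/31 = 31/31 = 1, a_6 = floor((43 + 43)/1) = 86.
  m_7 = 1*86 - 43 = 43, d_7 = (1880 - 43^2)/1 = 31/1 = 31: (m_7, d_7) = (m_1, d_1) = (43, 31), so from here the quotients repeat a_1, ..., a_6; the period length is 6.
So sqrt(1880) = [43; (2, 1, 3, 1, 2, 86)] with period length k = 6.
k is even, so the fundamental solution of x^2 - 1880y^2 = 1 is (p_{k-1}, q_{k-1}) = (p_5, q_5); compute convergents through index 5.
Convergents (p_i = a_i*p_{i-1} + p_{i-2}, q_i = a_i*q_{i-1} + q_{i-2} with p_{-2}=0, p_{-1}=1, q_{-2}=1, q_{-1}=0):
  i=0: a_0=43, p_0 = 43*1 + 0 = 43, q_0 = 43*0 + 1 = 1.
  i=1: a_1=2, p_1 = 2*43 + 1 = 87, q_1 = 2*1 + 0 = 2.
  i=2: a_2=1, p_2 = 1*87 + 43 = 130, q_2 = 1*2 + 1 = 3.
  i=3: a_3=3, p_3 = 3*130 + 87 = 477, q_3 = 3*3 + 2 = 11.
  i=4: a_4=1, p_4 = 1*477 + 130 = 607, q_4 = 1*11 + 3 = 14.
  i=5: a_5=2, p_5 = 2*607 + 477 = 1691, q_5 = 2*14 + 11 = 39.
Check: 1691^2 - 1880*39^2 = 2859481 - 2859480 = 1, so (x, y) = (1691, 39) solves the equation, and by the theorem it is the least positive solution.

(x, y) = (1691, 39)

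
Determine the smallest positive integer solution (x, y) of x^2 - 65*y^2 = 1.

First expand sqrt(65) as a continued fraction. With x_i = (sqrt(65) + m_i)/d_i and (m_0, d_0) = (0, 1): a_0 = floor(sqrt(65)) = 8, since 8^2 = 64 <= 65 < 81 = 9^2.
Iterate m_{i+1} = d_i*a_i - m_i, d_{i+1} = (65 - m_{i+1}^2)/d_i, a_{i+1} = floor((a_0 + m_{i+1})/d_{i+1}):
  m_1 = 1*8 - 0 = 8, d_1 = (65 - 8^2)/1 = 1/1 = 1, a_1 = floor((8 + 8)/1) = 16.
  m_2 = 1*16 - 8 = 8, d_2 = (65 - 8^2)/1 = 1/1 = 1: (m_2, d_2) = (m_1, d_1) = (8, 1), so from here the quotient a_1 repeats; the period length is 1.
So sqrt(65) = [8; (16)] with period length k = 1.
k is odd, so (p_{k-1}, q_{k-1}) only solves x^2 - 65y^2 = -1 and the fundamental solution of x^2 - 65y^2 = 1 is (p_{2k-1}, q_{2k-1}) = (p_1, q_1); compute convergents through index 1, running through the period twice.
Convergents (p_i = a_i*p_{i-1} + p_{i-2}, q_i = a_i*q_{i-1} + q_{i-2} with p_{-2}=0, p_{-1}=1, q_{-2}=1, q_{-1}=0):
  i=0: a_0=8, p_0 = 8*1 + 0 = 8, q_0 = 8*0 + 1 = 1.
  i=1: a_1=16, p_1 = 16*8 + 1 = 129, q_1 = 16*1 + 0 = 16.
Indeed p_0^2 - 65*q_0^2 = 64 - 65 = -1, not +1.
Check: 129^2 - 65*16^2 = 16641 - 16640 = 1, so (x, y) = (129, 16) solves the equation, and by the theorem it is the least positive solution.

(x, y) = (129, 16)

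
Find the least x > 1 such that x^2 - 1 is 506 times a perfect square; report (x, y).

(x, y) = (45, 2)

First expand sqrt(506) as a continued fraction. With x_i = (sqrt(506) + m_i)/d_i and (m_0, d_0) = (0, 1): a_0 = floor(sqrt(506)) = 22, since 22^2 = 484 <= 506 < 529 = 23^2.
Iterate m_{i+1} = d_i*a_i - m_i, d_{i+1} = (506 - m_{i+1}^2)/d_i, a_{i+1} = floor((a_0 + m_{i+1})/d_{i+1}):
  m_1 = 1*22 - 0 = 22, d_1 = (506 - 22^2)/1 = 22/1 = 22, a_1 = floor((22 + 22)/22) = 2.
  m_2 = 22*2 - 22 = 22, d_2 = (506 - 22^2)/22 = 22/22 = 1, a_2 = floor((22 + 22)/1) = 44.
  m_3 = 1*44 - 22 = 22, d_3 = (506 - 22^2)/1 = 22/1 = 22: (m_3, d_3) = (m_1, d_1) = (22, 22), so from here the quotients repeat a_1, a_2; the period length is 2.
So sqrt(506) = [22; (2, 44)] with period length k = 2.
k is even, so the fundamental solution of x^2 - 506y^2 = 1 is (p_{k-1}, q_{k-1}) = (p_1, q_1); compute convergents through index 1.
Convergents (p_i = a_i*p_{i-1} + p_{i-2}, q_i = a_i*q_{i-1} + q_{i-2} with p_{-2}=0, p_{-1}=1, q_{-2}=1, q_{-1}=0):
  i=0: a_0=22, p_0 = 22*1 + 0 = 22, q_0 = 22*0 + 1 = 1.
  i=1: a_1=2, p_1 = 2*22 + 1 = 45, q_1 = 2*1 + 0 = 2.
Check: 45^2 - 506*2^2 = 2025 - 2024 = 1, so (x, y) = (45, 2) solves the equation, and by the theorem it is the least positive solution.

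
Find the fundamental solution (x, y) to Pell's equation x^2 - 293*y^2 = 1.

(x, y) = (12320649, 719780)

First expand sqrt(293) as a continued fraction. With x_i = (sqrt(293) + m_i)/d_i and (m_0, d_0) = (0, 1): a_0 = floor(sqrt(293)) = 17, since 17^2 = 289 <= 293 < 324 = 18^2.
Iterate m_{i+1} = d_i*a_i - m_i, d_{i+1} = (293 - m_{i+1}^2)/d_i, a_{i+1} = floor((a_0 + m_{i+1})/d_{i+1}):
  m_1 = 1*17 - 0 = 17, d_1 = (293 - 17^2)/1 = 4/1 = 4, a_1 = floor((17 + 17)/4) = 8.
  m_2 = 4*8 - 17 = 15, d_2 = (293 - 15^2)/4 = 68/4 = 17, a_2 = floor((17 + 15)/17) = 1.
  m_3 = 17*1 - 15 = 2, d_3 = (293 - 2^2)/17 = 289/17 = 17, a_3 = floor((17 + 2)/17) = 1.
  m_4 = 17*1 - 2 = 15, d_4 = (293 - 15^2)/17 = 68/17 = 4, a_4 = floor((17 + 15)/4) = 8.
  m_5 = 4*8 - 15 = 17, d_5 = (293 - 17^2)/4 = 4/4 = 1, a_5 = floor((17 + 17)/1) = 34.
  m_6 = 1*34 - 17 = 17, d_6 = (293 - 17^2)/1 = 4/1 = 4: (m_6, d_6) = (m_1, d_1) = (17, 4), so from here the quotients repeat a_1, ..., a_5; the period length is 5.
So sqrt(293) = [17; (8, 1, 1, 8, 34)] with period length k = 5.
k is odd, so (p_{k-1}, q_{k-1}) only solves x^2 - 293y^2 = -1 and the fundamental solution of x^2 - 293y^2 = 1 is (p_{2k-1}, q_{2k-1}) = (p_9, q_9); compute convergents through index 9, running through the period twice.
Convergents (p_i = a_i*p_{i-1} + p_{i-2}, q_i = a_i*q_{i-1} + q_{i-2} with p_{-2}=0, p_{-1}=1, q_{-2}=1, q_{-1}=0):
  i=0: a_0=17, p_0 = 17*1 + 0 = 17, q_0 = 17*0 + 1 = 1.
  i=1: a_1=8, p_1 = 8*17 + 1 = 137, q_1 = 8*1 + 0 = 8.
  i=2: a_2=1, p_2 = 1*137 + 17 = 154, q_2 = 1*8 + 1 = 9.
  i=3: a_3=1, p_3 = 1*154 + 137 = 291, q_3 = 1*9 + 8 = 17.
  i=4: a_4=8, p_4 = 8*291 + 154 = 2482, q_4 = 8*17 + 9 = 145.
  i=5: a_5=34, p_5 = 34*2482 + 291 = 84679, q_5 = 34*145 + 17 = 4947.
  i=6: a_6=8, p_6 = 8*84679 + 2482 = 679914, q_6 = 8*4947 + 145 = 39721.
  i=7: a_7=1, p_7 = 1*679914 + 84679 = 764593, q_7 = 1*39721 + 4947 = 44668.
  i=8: a_8=1, p_8 = 1*764593 + 679914 = 1444507, q_8 = 1*44668 + 39721 = 84389.
  i=9: a_9=8, p_9 = 8*1444507 + 764593 = 12320649, q_9 = 8*84389 + 44668 = 719780.
Indeed p_4^2 - 293*q_4^2 = 6160324 - 6160325 = -1, not +1.
Check: 12320649^2 - 293*719780^2 = 151798391781201 - 151798391781200 = 1, so (x, y) = (12320649, 719780) solves the equation, and by the theorem it is the least positive solution.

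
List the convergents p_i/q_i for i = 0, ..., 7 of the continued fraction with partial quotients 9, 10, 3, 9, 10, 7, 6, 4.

Using the convergent recurrence p_i = a_i*p_{i-1} + p_{i-2}, q_i = a_i*q_{i-1} + q_{i-2} with p_{-2}=0, p_{-1}=1, q_{-2}=1, q_{-1}=0:
  i=0: a_0=9, p_0 = 9*1 + 0 = 9, q_0 = 9*0 + 1 = 1.
  i=1: a_1=10, p_1 = 10*9 + 1 = 91, q_1 = 10*1 + 0 = 10.
  i=2: a_2=3, p_2 = 3*91 + 9 = 282, q_2 = 3*10 + 1 = 31.
  i=3: a_3=9, p_3 = 9*282 + 91 = 2629, q_3 = 9*31 + 10 = 289.
  i=4: a_4=10, p_4 = 10*2629 + 282 = 26572, q_4 = 10*289 + 31 = 2921.
  i=5: a_5=7, p_5 = 7*26572 + 2629 = 188633, q_5 = 7*2921 + 289 = 20736.
  i=6: a_6=6, p_6 = 6*188633 + 26572 = 1158370, q_6 = 6*20736 + 2921 = 127337.
  i=7: a_7=4, p_7 = 4*1158370 + 188633 = 4822113, q_7 = 4*127337 + 20736 = 530084.

9/1, 91/10, 282/31, 2629/289, 26572/2921, 188633/20736, 1158370/127337, 4822113/530084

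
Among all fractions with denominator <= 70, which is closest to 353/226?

Expand x = 353/226 as a continued fraction with the Euclidean algorithm:
  353 = 1*226 + 127, so a_0 = 1.
  226 = 1*127 + 99, so a_1 = 1.
  127 = 1*99 + 28, so a_2 = 1.
  99 = 3*28 + 15, so a_3 = 3.
  28 = 1*15 + 13, so a_4 = 1.
  15 = 1*13 + 2, so a_5 = 1.
  13 = 6*2 + 1, so a_6 = 6.
  2 = 2*1 + 0, so a_7 = 2.
so x = [1; 1, 1, 3, 1, 1, 6, 2].
Convergents (p_i = a_i*p_{i-1} + p_{i-2}, q_i = a_i*q_{i-1} + q_{i-2} with p_{-2}=0, p_{-1}=1, q_{-2}=1, q_{-1}=0), until the denominator exceeds 70:
  i=0: a_0=1, p_0 = 1*1 + 0 = 1, q_0 = 1*0 + 1 = 1.
  i=1: a_1=1, p_1 = 1*1 + 1 = 2, q_1 = 1*1 + 0 = 1.
  i=2: a_2=1, p_2 = 1*2 + 1 = 3, q_2 = 1*1 + 1 = 2.
  i=3: a_3=3, p_3 = 3*3 + 2 = 11, q_3 = 3*2 + 1 = 7.
  i=4: a_4=1, p_4 = 1*11 + 3 = 14, q_4 = 1*7 + 2 = 9.
  i=5: a_5=1, p_5 = 1*14 + 11 = 25, q_5 = 1*9 + 7 = 16.
  i=6: a_6=6, p_6 = 6*25 + 14 = 164, q_6 = 6*16 + 9 = 105.
q_6 = 105 > 70, so the last convergent with denominator <= 70 is p_5/q_5 = 25/16.
The closest fraction with denominator <= 70 is either p_5/q_5 or the intermediate fraction (k*p_5 + p_4)/(k*q_5 + q_4) with the largest k >= 1 whose denominator stays <= 70; these approach x as k grows, and every other convergent or intermediate fraction in range is farther away.
Largest k: floor((70 - q_4)/q_5) = floor((70 - 9)/16) = 3.
That gives (3*25 + 14)/(3*16 + 9) = 89/57.
Compare the errors: |x - 25/16| = |353*16 - 25*226|/(226*16) = 2/3616, and |x - 89/57| = |353*57 - 89*226|/(226*57) = 7/12882.
Cross-multiplying, 7*3616 = 25312 < 25764 = 2*12882, so 7/12882 is smaller: the intermediate fraction 89/57 is closer to x than 25/16.

89/57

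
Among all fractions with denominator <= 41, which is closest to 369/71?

Expand x = 369/71 as a continued fraction with the Euclidean algorithm:
  369 = 5*71 + 14, so a_0 = 5.
  71 = 5*14 + 1, so a_1 = 5.
  14 = 14*1 + 0, so a_2 = 14.
so x = [5; 5, 14].
Convergents (p_i = a_i*p_{i-1} + p_{i-2}, q_i = a_i*q_{i-1} + q_{i-2} with p_{-2}=0, p_{-1}=1, q_{-2}=1, q_{-1}=0), until the denominator exceeds 41:
  i=0: a_0=5, p_0 = 5*1 + 0 = 5, q_0 = 5*0 + 1 = 1.
  i=1: a_1=5, p_1 = 5*5 + 1 = 26, q_1 = 5*1 + 0 = 5.
  i=2: a_2=14, p_2 = 14*26 + 5 = 369, q_2 = 14*5 + 1 = 71.
q_2 = 71 > 41, so the last convergent with denominator <= 41 is p_1/q_1 = 26/5.
The closest fraction with denominator <= 41 is either p_1/q_1 or the intermediate fraction (k*p_1 + p_0)/(k*q_1 + q_0) with the largest k >= 1 whose denominator stays <= 41; these approach x as k grows, and every other convergent or intermediate fraction in range is farther away.
Largest k: floor((41 - q_0)/q_1) = floor((41 - 1)/5) = 8.
That gives (8*26 + 5)/(8*5 + 1) = 213/41.
Compare the errors: |x - 26/5| = |369*5 - 26*71|/(71*5) = 1/355, and |x - 213/41| = |369*41 - 213*71|/(71*41) = 6/2911.
Cross-multiplying, 6*355 = 2130 < 2911 = 1*2911, so 6/2911 is smaller: the intermediate fraction 213/41 is closer to x than 26/5.

213/41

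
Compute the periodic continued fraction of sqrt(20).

[4; (2, 8)]

Write x_i = (sqrt(20) + m_i)/d_i with (m_0, d_0) = (0, 1). a_0 = floor(sqrt(20)) = 4, since 4^2 = 16 <= 20 < 25 = 5^2.
Iterate m_{i+1} = d_i*a_i - m_i, d_{i+1} = (20 - m_{i+1}^2)/d_i, a_{i+1} = floor((a_0 + m_{i+1})/d_{i+1}):
  m_1 = 1*4 - 0 = 4, d_1 = (20 - 4^2)/1 = 4/1 = 4, a_1 = floor((4 + 4)/4) = 2.
  m_2 = 4*2 - 4 = 4, d_2 = (20 - 4^2)/4 = 4/4 = 1, a_2 = floor((4 + 4)/1) = 8.
  m_3 = 1*8 - 4 = 4, d_3 = (20 - 4^2)/1 = 4/1 = 4: (m_3, d_3) = (m_1, d_1) = (4, 4), so from here the quotients repeat a_1, a_2; the period length is 2.
Hence the expansion of sqrt(20) is a_0 = 4 followed by the repeating block 2, 8 (period 2).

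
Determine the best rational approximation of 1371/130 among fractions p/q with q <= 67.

116/11

Expand x = 1371/130 as a continued fraction with the Euclidean algorithm:
  1371 = 10*130 + 71, so a_0 = 10.
  130 = 1*71 + 59, so a_1 = 1.
  71 = 1*59 + 12, so a_2 = 1.
  59 = 4*12 + 11, so a_3 = 4.
  12 = 1*11 + 1, so a_4 = 1.
  11 = 11*1 + 0, so a_5 = 11.
so x = [10; 1, 1, 4, 1, 11].
Convergents (p_i = a_i*p_{i-1} + p_{i-2}, q_i = a_i*q_{i-1} + q_{i-2} with p_{-2}=0, p_{-1}=1, q_{-2}=1, q_{-1}=0), until the denominator exceeds 67:
  i=0: a_0=10, p_0 = 10*1 + 0 = 10, q_0 = 10*0 + 1 = 1.
  i=1: a_1=1, p_1 = 1*10 + 1 = 11, q_1 = 1*1 + 0 = 1.
  i=2: a_2=1, p_2 = 1*11 + 10 = 21, q_2 = 1*1 + 1 = 2.
  i=3: a_3=4, p_3 = 4*21 + 11 = 95, q_3 = 4*2 + 1 = 9.
  i=4: a_4=1, p_4 = 1*95 + 21 = 116, q_4 = 1*9 + 2 = 11.
  i=5: a_5=11, p_5 = 11*116 + 95 = 1371, q_5 = 11*11 + 9 = 130.
q_5 = 130 > 67, so the last convergent with denominator <= 67 is p_4/q_4 = 116/11.
The closest fraction with denominator <= 67 is either p_4/q_4 or the intermediate fraction (k*p_4 + p_3)/(k*q_4 + q_3) with the largest k >= 1 whose denominator stays <= 67; these approach x as k grows, and every other convergent or intermediate fraction in range is farther away.
Largest k: floor((67 - q_3)/q_4) = floor((67 - 9)/11) = 5.
That gives (5*116 + 95)/(5*11 + 9) = 675/64.
Compare the errors: |x - 116/11| = |1371*11 - 116*130|/(130*11) = 1/1430, and |x - 675/64| = |1371*64 - 675*130|/(130*64) = 6/8320.
Cross-multiplying, 1*8320 = 8320 < 8580 = 6*1430, so 1/1430 is smaller: the convergent 116/11 is closer to x than 675/64.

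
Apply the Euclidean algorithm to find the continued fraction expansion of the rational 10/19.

[0; 1, 1, 9]

Run the Euclidean algorithm on 10 and 19; the successive quotients are the partial quotients a_0, a_1, ... (each step inverts the fractional part left over by the previous one):
  10 = 0*19 + 10, so a_0 = 0.
  19 = 1*10 + 9, so a_1 = 1.
  10 = 1*9 + 1, so a_2 = 1.
  9 = 9*1 + 0, so a_3 = 9.
The remainder reaches 0 after 4 divisions, so the expansion has 4 partial quotients, read off in order.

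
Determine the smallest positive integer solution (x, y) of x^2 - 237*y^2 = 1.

First expand sqrt(237) as a continued fraction. With x_i = (sqrt(237) + m_i)/d_i and (m_0, d_0) = (0, 1): a_0 = floor(sqrt(237)) = 15, since 15^2 = 225 <= 237 < 256 = 16^2.
Iterate m_{i+1} = d_i*a_i - m_i, d_{i+1} = (237 - m_{i+1}^2)/d_i, a_{i+1} = floor((a_0 + m_{i+1})/d_{i+1}):
  m_1 = 1*15 - 0 = 15, d_1 = (237 - 15^2)/1 = 12/1 = 12, a_1 = floor((15 + 15)/12) = 2.
  m_2 = 12*2 - 15 = 9, d_2 = (237 - 9^2)/12 = 156/12 = 13, a_2 = floor((15 + 9)/13) = 1.
  m_3 = 13*1 - 9 = 4, d_3 = (237 - 4^2)/13 = 221/13 = 17, a_3 = floor((15 + 4)/17) = 1.
  m_4 = 17*1 - 4 = 13, d_4 = (237 - 13^2)/17 = 68/17 = 4, a_4 = floor((15 + 13)/4) = 7.
  m_5 = 4*7 - 13 = 15, d_5 = (237 - 15^2)/4 = 12/4 = 3, a_5 = floor((15 + 15)/3) = 10.
  m_6 = 3*10 - 15 = 15, d_6 = (237 - 15^2)/3 = 12/3 = 4, a_6 = floor((15 + 15)/4) = 7.
  m_7 = 4*7 - 15 = 13, d_7 = (237 - 13^2)/4 = 68/4 = 17, a_7 = floor((15 + 13)/17) = 1.
  m_8 = 17*1 - 13 = 4, d_8 = (237 - 4^2)/17 = 221/17 = 13, a_8 = floor((15 + 4)/13) = 1.
  m_9 = 13*1 - 4 = 9, d_9 = (237 - 9^2)/13 = 156/13 = 12, a_9 = floor((15 + 9)/12) = 2.
  m_10 = 12*2 - 9 = 15, d_10 = (237 - 15^2)/12 = 12/12 = 1, a_10 = floor((15 + 15)/1) = 30.
  m_11 = 1*30 - 15 = 15, d_11 = (237 - 15^2)/1 = 12/1 = 12: (m_11, d_11) = (m_1, d_1) = (15, 12), so from here the quotients repeat a_1, ..., a_10; the period length is 10.
So sqrt(237) = [15; (2, 1, 1, 7, 10, 7, 1, 1, 2, 30)] with period length k = 10.
k is even, so the fundamental solution of x^2 - 237y^2 = 1 is (p_{k-1}, q_{k-1}) = (p_9, q_9); compute convergents through index 9.
Convergents (p_i = a_i*p_{i-1} + p_{i-2}, q_i = a_i*q_{i-1} + q_{i-2} with p_{-2}=0, p_{-1}=1, q_{-2}=1, q_{-1}=0):
  i=0: a_0=15, p_0 = 15*1 + 0 = 15, q_0 = 15*0 + 1 = 1.
  i=1: a_1=2, p_1 = 2*15 + 1 = 31, q_1 = 2*1 + 0 = 2.
  i=2: a_2=1, p_2 = 1*31 + 15 = 46, q_2 = 1*2 + 1 = 3.
  i=3: a_3=1, p_3 = 1*46 + 31 = 77, q_3 = 1*3 + 2 = 5.
  i=4: a_4=7, p_4 = 7*77 + 46 = 585, q_4 = 7*5 + 3 = 38.
  i=5: a_5=10, p_5 = 10*585 + 77 = 5927, q_5 = 10*38 + 5 = 385.
  i=6: a_6=7, p_6 = 7*5927 + 585 = 42074, q_6 = 7*385 + 38 = 2733.
  i=7: a_7=1, p_7 = 1*42074 + 5927 = 48001, q_7 = 1*2733 + 385 = 3118.
  i=8: a_8=1, p_8 = 1*48001 + 42074 = 90075, q_8 = 1*3118 + 2733 = 5851.
  i=9: a_9=2, p_9 = 2*90075 + 48001 = 228151, q_9 = 2*5851 + 3118 = 14820.
Check: 228151^2 - 237*14820^2 = 52052878801 - 52052878800 = 1, so (x, y) = (228151, 14820) solves the equation, and by the theorem it is the least positive solution.

(x, y) = (228151, 14820)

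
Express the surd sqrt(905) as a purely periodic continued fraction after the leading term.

Write x_i = (sqrt(905) + m_i)/d_i with (m_0, d_0) = (0, 1). a_0 = floor(sqrt(905)) = 30, since 30^2 = 900 <= 905 < 961 = 31^2.
Iterate m_{i+1} = d_i*a_i - m_i, d_{i+1} = (905 - m_{i+1}^2)/d_i, a_{i+1} = floor((a_0 + m_{i+1})/d_{i+1}):
  m_1 = 1*30 - 0 = 30, d_1 = (905 - 30^2)/1 = 5/1 = 5, a_1 = floor((30 + 30)/5) = 12.
  m_2 = 5*12 - 30 = 30, d_2 = (905 - 30^2)/5 = 5/5 = 1, a_2 = floor((30 + 30)/1) = 60.
  m_3 = 1*60 - 30 = 30, d_3 = (905 - 30^2)/1 = 5/1 = 5: (m_3, d_3) = (m_1, d_1) = (30, 5), so from here the quotients repeat a_1, a_2; the period length is 2.
Hence the expansion of sqrt(905) is a_0 = 30 followed by the repeating block 12, 60 (period 2).

[30; (12, 60)]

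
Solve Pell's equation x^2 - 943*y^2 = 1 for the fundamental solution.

(x, y) = (737, 24)

First expand sqrt(943) as a continued fraction. With x_i = (sqrt(943) + m_i)/d_i and (m_0, d_0) = (0, 1): a_0 = floor(sqrt(943)) = 30, since 30^2 = 900 <= 943 < 961 = 31^2.
Iterate m_{i+1} = d_i*a_i - m_i, d_{i+1} = (943 - m_{i+1}^2)/d_i, a_{i+1} = floor((a_0 + m_{i+1})/d_{i+1}):
  m_1 = 1*30 - 0 = 30, d_1 = (943 - 30^2)/1 = 43/1 = 43, a_1 = floor((30 + 30)/43) = 1.
  m_2 = 43*1 - 30 = 13, d_2 = (943 - 13^2)/43 = 774/43 = 18, a_2 = floor((30 + 13)/18) = 2.
  m_3 = 18*2 - 13 = 23, d_3 = (943 - 23^2)/18 = 414/18 = 23, a_3 = floor((30 + 23)/23) = 2.
  m_4 = 23*2 - 23 = 23, d_4 = (943 - 23^2)/23 = 414/23 = 18, a_4 = floor((30 + 23)/18) = 2.
  m_5 = 18*2 - 23 = 13, d_5 = (943 - 13^2)/18 = 774/18 = 43, a_5 = floor((30 + 13)/43) = 1.
  m_6 = 43*1 - 13 = 30, d_6 = (943 - 30^2)/43 = 43/43 = 1, a_6 = floor((30 + 30)/1) = 60.
  m_7 = 1*60 - 30 = 30, d_7 = (943 - 30^2)/1 = 43/1 = 43: (m_7, d_7) = (m_1, d_1) = (30, 43), so from here the quotients repeat a_1, ..., a_6; the period length is 6.
So sqrt(943) = [30; (1, 2, 2, 2, 1, 60)] with period length k = 6.
k is even, so the fundamental solution of x^2 - 943y^2 = 1 is (p_{k-1}, q_{k-1}) = (p_5, q_5); compute convergents through index 5.
Convergents (p_i = a_i*p_{i-1} + p_{i-2}, q_i = a_i*q_{i-1} + q_{i-2} with p_{-2}=0, p_{-1}=1, q_{-2}=1, q_{-1}=0):
  i=0: a_0=30, p_0 = 30*1 + 0 = 30, q_0 = 30*0 + 1 = 1.
  i=1: a_1=1, p_1 = 1*30 + 1 = 31, q_1 = 1*1 + 0 = 1.
  i=2: a_2=2, p_2 = 2*31 + 30 = 92, q_2 = 2*1 + 1 = 3.
  i=3: a_3=2, p_3 = 2*92 + 31 = 215, q_3 = 2*3 + 1 = 7.
  i=4: a_4=2, p_4 = 2*215 + 92 = 522, q_4 = 2*7 + 3 = 17.
  i=5: a_5=1, p_5 = 1*522 + 215 = 737, q_5 = 1*17 + 7 = 24.
Check: 737^2 - 943*24^2 = 543169 - 543168 = 1, so (x, y) = (737, 24) solves the equation, and by the theorem it is the least positive solution.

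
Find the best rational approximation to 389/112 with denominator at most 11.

38/11

Expand x = 389/112 as a continued fraction with the Euclidean algorithm:
  389 = 3*112 + 53, so a_0 = 3.
  112 = 2*53 + 6, so a_1 = 2.
  53 = 8*6 + 5, so a_2 = 8.
  6 = 1*5 + 1, so a_3 = 1.
  5 = 5*1 + 0, so a_4 = 5.
so x = [3; 2, 8, 1, 5].
Convergents (p_i = a_i*p_{i-1} + p_{i-2}, q_i = a_i*q_{i-1} + q_{i-2} with p_{-2}=0, p_{-1}=1, q_{-2}=1, q_{-1}=0), until the denominator exceeds 11:
  i=0: a_0=3, p_0 = 3*1 + 0 = 3, q_0 = 3*0 + 1 = 1.
  i=1: a_1=2, p_1 = 2*3 + 1 = 7, q_1 = 2*1 + 0 = 2.
  i=2: a_2=8, p_2 = 8*7 + 3 = 59, q_2 = 8*2 + 1 = 17.
q_2 = 17 > 11, so the last convergent with denominator <= 11 is p_1/q_1 = 7/2.
The closest fraction with denominator <= 11 is either p_1/q_1 or the intermediate fraction (k*p_1 + p_0)/(k*q_1 + q_0) with the largest k >= 1 whose denominator stays <= 11; these approach x as k grows, and every other convergent or intermediate fraction in range is farther away.
Largest k: floor((11 - q_0)/q_1) = floor((11 - 1)/2) = 5.
That gives (5*7 + 3)/(5*2 + 1) = 38/11.
Compare the errors: |x - 7/2| = |389*2 - 7*112|/(112*2) = 6/224, and |x - 38/11| = |389*11 - 38*112|/(112*11) = 23/1232.
Cross-multiplying, 23*224 = 5152 < 7392 = 6*1232, so 23/1232 is smaller: the intermediate fraction 38/11 is closer to x than 7/2.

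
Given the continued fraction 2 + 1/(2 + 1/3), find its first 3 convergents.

Using the convergent recurrence p_i = a_i*p_{i-1} + p_{i-2}, q_i = a_i*q_{i-1} + q_{i-2} with p_{-2}=0, p_{-1}=1, q_{-2}=1, q_{-1}=0:
  i=0: a_0=2, p_0 = 2*1 + 0 = 2, q_0 = 2*0 + 1 = 1.
  i=1: a_1=2, p_1 = 2*2 + 1 = 5, q_1 = 2*1 + 0 = 2.
  i=2: a_2=3, p_2 = 3*5 + 2 = 17, q_2 = 3*2 + 1 = 7.

2/1, 5/2, 17/7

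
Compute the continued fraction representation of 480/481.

[0; 1, 480]

Run the Euclidean algorithm on 480 and 481; the successive quotients are the partial quotients a_0, a_1, ... (each step inverts the fractional part left over by the previous one):
  480 = 0*481 + 480, so a_0 = 0.
  481 = 1*480 + 1, so a_1 = 1.
  480 = 480*1 + 0, so a_2 = 480.
The remainder reaches 0 after 3 divisions, so the expansion has 3 partial quotients, read off in order.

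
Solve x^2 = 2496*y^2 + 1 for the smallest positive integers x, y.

(x, y) = (1249, 25)

First expand sqrt(2496) as a continued fraction. With x_i = (sqrt(2496) + m_i)/d_i and (m_0, d_0) = (0, 1): a_0 = floor(sqrt(2496)) = 49, since 49^2 = 2401 <= 2496 < 2500 = 50^2.
Iterate m_{i+1} = d_i*a_i - m_i, d_{i+1} = (2496 - m_{i+1}^2)/d_i, a_{i+1} = floor((a_0 + m_{i+1})/d_{i+1}):
  m_1 = 1*49 - 0 = 49, d_1 = (2496 - 49^2)/1 = 95/1 = 95, a_1 = floor((49 + 49)/95) = 1.
  m_2 = 95*1 - 49 = 46, d_2 = (2496 - 46^2)/95 = 380/95 = 4, a_2 = floor((49 + 46)/4) = 23.
  m_3 = 4*23 - 46 = 46, d_3 = (2496 - 46^2)/4 = 380/4 = 95, a_3 = floor((49 + 46)/95) = 1.
  m_4 = 95*1 - 46 = 49, d_4 = (2496 - 49^2)/95 = 95/95 = 1, a_4 = floor((49 + 49)/1) = 98.
  m_5 = 1*98 - 49 = 49, d_5 = (2496 - 49^2)/1 = 95/1 = 95: (m_5, d_5) = (m_1, d_1) = (49, 95), so from here the quotients repeat a_1, ..., a_4; the period length is 4.
So sqrt(2496) = [49; (1, 23, 1, 98)] with period length k = 4.
k is even, so the fundamental solution of x^2 - 2496y^2 = 1 is (p_{k-1}, q_{k-1}) = (p_3, q_3); compute convergents through index 3.
Convergents (p_i = a_i*p_{i-1} + p_{i-2}, q_i = a_i*q_{i-1} + q_{i-2} with p_{-2}=0, p_{-1}=1, q_{-2}=1, q_{-1}=0):
  i=0: a_0=49, p_0 = 49*1 + 0 = 49, q_0 = 49*0 + 1 = 1.
  i=1: a_1=1, p_1 = 1*49 + 1 = 50, q_1 = 1*1 + 0 = 1.
  i=2: a_2=23, p_2 = 23*50 + 49 = 1199, q_2 = 23*1 + 1 = 24.
  i=3: a_3=1, p_3 = 1*1199 + 50 = 1249, q_3 = 1*24 + 1 = 25.
Check: 1249^2 - 2496*25^2 = 1560001 - 1560000 = 1, so (x, y) = (1249, 25) solves the equation, and by the theorem it is the least positive solution.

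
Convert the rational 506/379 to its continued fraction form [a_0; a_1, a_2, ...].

Run the Euclidean algorithm on 506 and 379; the successive quotients are the partial quotients a_0, a_1, ... (each step inverts the fractional part left over by the previous one):
  506 = 1*379 + 127, so a_0 = 1.
  379 = 2*127 + 125, so a_1 = 2.
  127 = 1*125 + 2, so a_2 = 1.
  125 = 62*2 + 1, so a_3 = 62.
  2 = 2*1 + 0, so a_4 = 2.
The remainder reaches 0 after 5 divisions, so the expansion has 5 partial quotients, read off in order.

[1; 2, 1, 62, 2]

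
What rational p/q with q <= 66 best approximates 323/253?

60/47

Expand x = 323/253 as a continued fraction with the Euclidean algorithm:
  323 = 1*253 + 70, so a_0 = 1.
  253 = 3*70 + 43, so a_1 = 3.
  70 = 1*43 + 27, so a_2 = 1.
  43 = 1*27 + 16, so a_3 = 1.
  27 = 1*16 + 11, so a_4 = 1.
  16 = 1*11 + 5, so a_5 = 1.
  11 = 2*5 + 1, so a_6 = 2.
  5 = 5*1 + 0, so a_7 = 5.
so x = [1; 3, 1, 1, 1, 1, 2, 5].
Convergents (p_i = a_i*p_{i-1} + p_{i-2}, q_i = a_i*q_{i-1} + q_{i-2} with p_{-2}=0, p_{-1}=1, q_{-2}=1, q_{-1}=0), until the denominator exceeds 66:
  i=0: a_0=1, p_0 = 1*1 + 0 = 1, q_0 = 1*0 + 1 = 1.
  i=1: a_1=3, p_1 = 3*1 + 1 = 4, q_1 = 3*1 + 0 = 3.
  i=2: a_2=1, p_2 = 1*4 + 1 = 5, q_2 = 1*3 + 1 = 4.
  i=3: a_3=1, p_3 = 1*5 + 4 = 9, q_3 = 1*4 + 3 = 7.
  i=4: a_4=1, p_4 = 1*9 + 5 = 14, q_4 = 1*7 + 4 = 11.
  i=5: a_5=1, p_5 = 1*14 + 9 = 23, q_5 = 1*11 + 7 = 18.
  i=6: a_6=2, p_6 = 2*23 + 14 = 60, q_6 = 2*18 + 11 = 47.
  i=7: a_7=5, p_7 = 5*60 + 23 = 323, q_7 = 5*47 + 18 = 253.
q_7 = 253 > 66, so the last convergent with denominator <= 66 is p_6/q_6 = 60/47.
The closest fraction with denominator <= 66 is either p_6/q_6 or the intermediate fraction (k*p_6 + p_5)/(k*q_6 + q_5) with the largest k >= 1 whose denominator stays <= 66; these approach x as k grows, and every other convergent or intermediate fraction in range is farther away.
Largest k: floor((66 - q_5)/q_6) = floor((66 - 18)/47) = 1.
That gives (1*60 + 23)/(1*47 + 18) = 83/65.
Compare the errors: |x - 60/47| = |323*47 - 60*253|/(253*47) = 1/11891, and |x - 83/65| = |323*65 - 83*253|/(253*65) = 4/16445.
Cross-multiplying, 1*16445 = 16445 < 47564 = 4*11891, so 1/11891 is smaller: the convergent 60/47 is closer to x than 83/65.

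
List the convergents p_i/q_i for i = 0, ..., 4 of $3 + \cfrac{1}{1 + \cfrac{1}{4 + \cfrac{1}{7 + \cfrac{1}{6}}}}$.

Using the convergent recurrence p_i = a_i*p_{i-1} + p_{i-2}, q_i = a_i*q_{i-1} + q_{i-2} with p_{-2}=0, p_{-1}=1, q_{-2}=1, q_{-1}=0:
  i=0: a_0=3, p_0 = 3*1 + 0 = 3, q_0 = 3*0 + 1 = 1.
  i=1: a_1=1, p_1 = 1*3 + 1 = 4, q_1 = 1*1 + 0 = 1.
  i=2: a_2=4, p_2 = 4*4 + 3 = 19, q_2 = 4*1 + 1 = 5.
  i=3: a_3=7, p_3 = 7*19 + 4 = 137, q_3 = 7*5 + 1 = 36.
  i=4: a_4=6, p_4 = 6*137 + 19 = 841, q_4 = 6*36 + 5 = 221.

3/1, 4/1, 19/5, 137/36, 841/221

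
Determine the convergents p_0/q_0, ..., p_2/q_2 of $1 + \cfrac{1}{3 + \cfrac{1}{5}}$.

Using the convergent recurrence p_i = a_i*p_{i-1} + p_{i-2}, q_i = a_i*q_{i-1} + q_{i-2} with p_{-2}=0, p_{-1}=1, q_{-2}=1, q_{-1}=0:
  i=0: a_0=1, p_0 = 1*1 + 0 = 1, q_0 = 1*0 + 1 = 1.
  i=1: a_1=3, p_1 = 3*1 + 1 = 4, q_1 = 3*1 + 0 = 3.
  i=2: a_2=5, p_2 = 5*4 + 1 = 21, q_2 = 5*3 + 1 = 16.

1/1, 4/3, 21/16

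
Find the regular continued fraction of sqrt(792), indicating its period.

[28; (7, 56)]

Write x_i = (sqrt(792) + m_i)/d_i with (m_0, d_0) = (0, 1). a_0 = floor(sqrt(792)) = 28, since 28^2 = 784 <= 792 < 841 = 29^2.
Iterate m_{i+1} = d_i*a_i - m_i, d_{i+1} = (792 - m_{i+1}^2)/d_i, a_{i+1} = floor((a_0 + m_{i+1})/d_{i+1}):
  m_1 = 1*28 - 0 = 28, d_1 = (792 - 28^2)/1 = 8/1 = 8, a_1 = floor((28 + 28)/8) = 7.
  m_2 = 8*7 - 28 = 28, d_2 = (792 - 28^2)/8 = 8/8 = 1, a_2 = floor((28 + 28)/1) = 56.
  m_3 = 1*56 - 28 = 28, d_3 = (792 - 28^2)/1 = 8/1 = 8: (m_3, d_3) = (m_1, d_1) = (28, 8), so from here the quotients repeat a_1, a_2; the period length is 2.
Hence the expansion of sqrt(792) is a_0 = 28 followed by the repeating block 7, 56 (period 2).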